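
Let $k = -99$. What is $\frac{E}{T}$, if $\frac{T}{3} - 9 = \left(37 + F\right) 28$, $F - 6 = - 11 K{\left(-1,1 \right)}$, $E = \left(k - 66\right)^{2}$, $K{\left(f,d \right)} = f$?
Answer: $\frac{3025}{507} \approx 5.9665$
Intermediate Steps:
$E = 27225$ ($E = \left(-99 - 66\right)^{2} = \left(-165\right)^{2} = 27225$)
$F = 17$ ($F = 6 - -11 = 6 + 11 = 17$)
$T = 4563$ ($T = 27 + 3 \left(37 + 17\right) 28 = 27 + 3 \cdot 54 \cdot 28 = 27 + 3 \cdot 1512 = 27 + 4536 = 4563$)
$\frac{E}{T} = \frac{27225}{4563} = 27225 \cdot \frac{1}{4563} = \frac{3025}{507}$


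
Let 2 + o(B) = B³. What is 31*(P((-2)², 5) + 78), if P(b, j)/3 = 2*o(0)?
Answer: 2046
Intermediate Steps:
o(B) = -2 + B³
P(b, j) = -12 (P(b, j) = 3*(2*(-2 + 0³)) = 3*(2*(-2 + 0)) = 3*(2*(-2)) = 3*(-4) = -12)
31*(P((-2)², 5) + 78) = 31*(-12 + 78) = 31*66 = 2046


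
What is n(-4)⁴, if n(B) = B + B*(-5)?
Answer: 65536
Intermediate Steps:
n(B) = -4*B (n(B) = B - 5*B = -4*B)
n(-4)⁴ = (-4*(-4))⁴ = 16⁴ = 65536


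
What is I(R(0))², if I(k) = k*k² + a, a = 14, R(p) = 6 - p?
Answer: 52900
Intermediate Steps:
I(k) = 14 + k³ (I(k) = k*k² + 14 = k³ + 14 = 14 + k³)
I(R(0))² = (14 + (6 - 1*0)³)² = (14 + (6 + 0)³)² = (14 + 6³)² = (14 + 216)² = 230² = 52900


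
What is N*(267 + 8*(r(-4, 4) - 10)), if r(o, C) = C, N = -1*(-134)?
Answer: 29346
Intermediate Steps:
N = 134
N*(267 + 8*(r(-4, 4) - 10)) = 134*(267 + 8*(4 - 10)) = 134*(267 + 8*(-6)) = 134*(267 - 48) = 134*219 = 29346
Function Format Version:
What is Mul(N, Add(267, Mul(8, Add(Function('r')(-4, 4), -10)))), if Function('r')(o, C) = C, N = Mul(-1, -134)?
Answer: 29346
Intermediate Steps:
N = 134
Mul(N, Add(267, Mul(8, Add(Function('r')(-4, 4), -10)))) = Mul(134, Add(267, Mul(8, Add(4, -10)))) = Mul(134, Add(267, Mul(8, -6))) = Mul(134, Add(267, -48)) = Mul(134, 219) = 29346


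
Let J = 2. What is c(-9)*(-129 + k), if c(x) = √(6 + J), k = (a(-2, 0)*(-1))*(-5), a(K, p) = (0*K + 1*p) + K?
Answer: -278*√2 ≈ -393.15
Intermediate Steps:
a(K, p) = K + p (a(K, p) = (0 + p) + K = p + K = K + p)
k = -10 (k = ((-2 + 0)*(-1))*(-5) = -2*(-1)*(-5) = 2*(-5) = -10)
c(x) = 2*√2 (c(x) = √(6 + 2) = √8 = 2*√2)
c(-9)*(-129 + k) = (2*√2)*(-129 - 10) = (2*√2)*(-139) = -278*√2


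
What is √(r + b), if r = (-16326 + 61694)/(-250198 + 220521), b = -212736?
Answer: 2*I*√46840779310070/29677 ≈ 461.23*I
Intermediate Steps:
r = -45368/29677 (r = 45368/(-29677) = 45368*(-1/29677) = -45368/29677 ≈ -1.5287)
√(r + b) = √(-45368/29677 - 212736) = √(-6313411640/29677) = 2*I*√46840779310070/29677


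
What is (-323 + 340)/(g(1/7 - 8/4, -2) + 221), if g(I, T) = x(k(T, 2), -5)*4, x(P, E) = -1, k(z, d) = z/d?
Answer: 17/217 ≈ 0.078341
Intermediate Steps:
g(I, T) = -4 (g(I, T) = -1*4 = -4)
(-323 + 340)/(g(1/7 - 8/4, -2) + 221) = (-323 + 340)/(-4 + 221) = 17/217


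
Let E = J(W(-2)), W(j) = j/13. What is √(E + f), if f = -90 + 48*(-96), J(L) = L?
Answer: 2*I*√198497/13 ≈ 68.543*I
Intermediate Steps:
W(j) = j/13 (W(j) = j*(1/13) = j/13)
E = -2/13 (E = (1/13)*(-2) = -2/13 ≈ -0.15385)
f = -4698 (f = -90 - 4608 = -4698)
√(E + f) = √(-2/13 - 4698) = √(-61076/13) = 2*I*√198497/13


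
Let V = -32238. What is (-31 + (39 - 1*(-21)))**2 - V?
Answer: 33079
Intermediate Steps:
(-31 + (39 - 1*(-21)))**2 - V = (-31 + (39 - 1*(-21)))**2 - 1*(-32238) = (-31 + (39 + 21))**2 + 32238 = (-31 + 60)**2 + 32238 = 29**2 + 32238 = 841 + 32238 = 33079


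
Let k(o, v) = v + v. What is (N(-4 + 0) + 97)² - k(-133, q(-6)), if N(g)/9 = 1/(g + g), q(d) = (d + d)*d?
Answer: 579073/64 ≈ 9048.0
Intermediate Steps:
q(d) = 2*d² (q(d) = (2*d)*d = 2*d²)
k(o, v) = 2*v
N(g) = 9/(2*g) (N(g) = 9/(g + g) = 9/((2*g)) = 9*(1/(2*g)) = 9/(2*g))
(N(-4 + 0) + 97)² - k(-133, q(-6)) = (9/(2*(-4 + 0)) + 97)² - 2*2*(-6)² = ((9/2)/(-4) + 97)² - 2*2*36 = ((9/2)*(-¼) + 97)² - 2*72 = (-9/8 + 97)² - 1*144 = (767/8)² - 144 = 588289/64 - 144 = 579073/64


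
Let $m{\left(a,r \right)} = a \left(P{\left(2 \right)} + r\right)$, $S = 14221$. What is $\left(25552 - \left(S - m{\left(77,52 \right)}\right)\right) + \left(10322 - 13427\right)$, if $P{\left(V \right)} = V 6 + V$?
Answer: $13308$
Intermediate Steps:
$P{\left(V \right)} = 7 V$ ($P{\left(V \right)} = 6 V + V = 7 V$)
$m{\left(a,r \right)} = a \left(14 + r\right)$ ($m{\left(a,r \right)} = a \left(7 \cdot 2 + r\right) = a \left(14 + r\right)$)
$\left(25552 - \left(S - m{\left(77,52 \right)}\right)\right) + \left(10322 - 13427\right) = \left(25552 + \left(77 \left(14 + 52\right) - 14221\right)\right) + \left(10322 - 13427\right) = \left(25552 + \left(77 \cdot 66 - 14221\right)\right) + \left(10322 - 13427\right) = \left(25552 + \left(5082 - 14221\right)\right) - 3105 = \left(25552 - 9139\right) - 3105 = 16413 - 3105 = 13308$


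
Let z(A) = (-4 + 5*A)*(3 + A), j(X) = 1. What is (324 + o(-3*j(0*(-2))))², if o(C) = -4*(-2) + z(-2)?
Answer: 101124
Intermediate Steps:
o(C) = -6 (o(C) = -4*(-2) + (-12 + 5*(-2)² + 11*(-2)) = 8 + (-12 + 5*4 - 22) = 8 + (-12 + 20 - 22) = 8 - 14 = -6)
(324 + o(-3*j(0*(-2))))² = (324 - 6)² = 318² = 101124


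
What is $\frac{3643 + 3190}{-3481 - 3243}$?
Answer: $- \frac{6833}{6724} \approx -1.0162$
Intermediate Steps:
$\frac{3643 + 3190}{-3481 - 3243} = \frac{6833}{-3481 - 3243} = \frac{6833}{-6724} = 6833 \left(- \frac{1}{6724}\right) = - \frac{6833}{6724}$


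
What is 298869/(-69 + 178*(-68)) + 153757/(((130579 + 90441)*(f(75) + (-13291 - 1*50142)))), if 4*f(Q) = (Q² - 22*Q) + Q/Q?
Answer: -4124474102824781/167990659685940 ≈ -24.552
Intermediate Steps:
f(Q) = ¼ - 11*Q/2 + Q²/4 (f(Q) = ((Q² - 22*Q) + Q/Q)/4 = ((Q² - 22*Q) + 1)/4 = (1 + Q² - 22*Q)/4 = ¼ - 11*Q/2 + Q²/4)
298869/(-69 + 178*(-68)) + 153757/(((130579 + 90441)*(f(75) + (-13291 - 1*50142)))) = 298869/(-69 + 178*(-68)) + 153757/(((130579 + 90441)*((¼ - 11/2*75 + (¼)*75²) + (-13291 - 1*50142)))) = 298869/(-69 - 12104) + 153757/((221020*((¼ - 825/2 + (¼)*5625) + (-13291 - 50142)))) = 298869/(-12173) + 153757/((221020*((¼ - 825/2 + 5625/4) - 63433))) = 298869*(-1/12173) + 153757/((221020*(994 - 63433))) = -298869/12173 + 153757/((221020*(-62439))) = -298869/12173 + 153757/(-13800267780) = -298869/12173 + 153757*(-1/13800267780) = -298869/12173 - 153757/13800267780 = -4124474102824781/167990659685940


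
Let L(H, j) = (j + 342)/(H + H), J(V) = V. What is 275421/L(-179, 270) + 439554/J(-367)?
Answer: -6075911759/37434 ≈ -1.6231e+5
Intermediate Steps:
L(H, j) = (342 + j)/(2*H) (L(H, j) = (342 + j)/((2*H)) = (342 + j)*(1/(2*H)) = (342 + j)/(2*H))
275421/L(-179, 270) + 439554/J(-367) = 275421/(((1/2)*(342 + 270)/(-179))) + 439554/(-367) = 275421/(((1/2)*(-1/179)*612)) + 439554*(-1/367) = 275421/(-306/179) - 439554/367 = 275421*(-179/306) - 439554/367 = -16433453/102 - 439554/367 = -6075911759/37434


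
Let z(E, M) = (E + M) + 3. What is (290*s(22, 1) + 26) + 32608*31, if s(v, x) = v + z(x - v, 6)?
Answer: 1013774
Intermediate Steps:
z(E, M) = 3 + E + M
s(v, x) = 9 + x (s(v, x) = v + (3 + (x - v) + 6) = v + (9 + x - v) = 9 + x)
(290*s(22, 1) + 26) + 32608*31 = (290*(9 + 1) + 26) + 32608*31 = (290*10 + 26) + 1010848 = (2900 + 26) + 1010848 = 2926 + 1010848 = 1013774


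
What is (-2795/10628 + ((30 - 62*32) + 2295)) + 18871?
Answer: 204182341/10628 ≈ 19212.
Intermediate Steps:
(-2795/10628 + ((30 - 62*32) + 2295)) + 18871 = (-2795*1/10628 + ((30 - 1984) + 2295)) + 18871 = (-2795/10628 + (-1954 + 2295)) + 18871 = (-2795/10628 + 341) + 18871 = 3621353/10628 + 18871 = 204182341/10628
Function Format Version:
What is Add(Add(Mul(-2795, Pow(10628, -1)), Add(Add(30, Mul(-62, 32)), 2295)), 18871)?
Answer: Rational(204182341, 10628) ≈ 19212.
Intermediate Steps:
Add(Add(Mul(-2795, Pow(10628, -1)), Add(Add(30, Mul(-62, 32)), 2295)), 18871) = Add(Add(Mul(-2795, Rational(1, 10628)), Add(Add(30, -1984), 2295)), 18871) = Add(Add(Rational(-2795, 10628), Add(-1954, 2295)), 18871) = Add(Add(Rational(-2795, 10628), 341), 18871) = Add(Rational(3621353, 10628), 18871) = Rational(204182341, 10628)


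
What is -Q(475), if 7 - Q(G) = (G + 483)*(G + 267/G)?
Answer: 216401211/475 ≈ 4.5558e+5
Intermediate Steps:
Q(G) = 7 - (483 + G)*(G + 267/G) (Q(G) = 7 - (G + 483)*(G + 267/G) = 7 - (483 + G)*(G + 267/G))
-Q(475) = -(-260 - 1*475**2 - 128961/475 - 483*475) = -(-260 - 1*225625 - 128961*1/475 - 229425) = -(-260 - 225625 - 128961/475 - 229425) = -1*(-216401211/475) = 216401211/475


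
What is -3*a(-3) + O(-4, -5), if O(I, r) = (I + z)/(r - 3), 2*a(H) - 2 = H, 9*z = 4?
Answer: 35/18 ≈ 1.9444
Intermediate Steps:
z = 4/9 (z = (1/9)*4 = 4/9 ≈ 0.44444)
a(H) = 1 + H/2
O(I, r) = (4/9 + I)/(-3 + r) (O(I, r) = (I + 4/9)/(r - 3) = (4/9 + I)/(-3 + r))
-3*a(-3) + O(-4, -5) = -3*(1 + (1/2)*(-3)) + (4/9 - 4)/(-3 - 5) = -3*(1 - 3/2) - 32/9/(-8) = -3*(-1/2) - 1/8*(-32/9) = 3/2 + 4/9 = 35/18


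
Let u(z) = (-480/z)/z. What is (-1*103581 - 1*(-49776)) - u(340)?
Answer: -77748219/1445 ≈ -53805.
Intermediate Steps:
u(z) = -480/z**2
(-1*103581 - 1*(-49776)) - u(340) = (-1*103581 - 1*(-49776)) - (-480)/340**2 = (-103581 + 49776) - (-480)/115600 = -53805 - 1*(-6/1445) = -53805 + 6/1445 = -77748219/1445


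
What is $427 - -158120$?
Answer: $158547$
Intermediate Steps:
$427 - -158120 = 427 + 158120 = 158547$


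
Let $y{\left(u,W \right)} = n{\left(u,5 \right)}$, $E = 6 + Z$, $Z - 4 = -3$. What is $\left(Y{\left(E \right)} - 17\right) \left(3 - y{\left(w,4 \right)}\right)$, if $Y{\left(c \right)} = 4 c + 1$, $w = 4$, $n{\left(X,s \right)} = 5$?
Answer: $-24$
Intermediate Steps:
$Z = 1$ ($Z = 4 - 3 = 1$)
$E = 7$ ($E = 6 + 1 = 7$)
$y{\left(u,W \right)} = 5$
$Y{\left(c \right)} = 1 + 4 c$
$\left(Y{\left(E \right)} - 17\right) \left(3 - y{\left(w,4 \right)}\right) = \left(\left(1 + 4 \cdot 7\right) - 17\right) \left(3 - 5\right) = \left(\left(1 + 28\right) - 17\right) \left(3 - 5\right) = \left(29 - 17\right) \left(-2\right) = 12 \left(-2\right) = -24$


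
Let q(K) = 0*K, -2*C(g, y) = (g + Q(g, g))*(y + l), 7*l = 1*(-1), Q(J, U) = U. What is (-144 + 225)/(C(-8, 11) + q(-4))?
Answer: 567/608 ≈ 0.93257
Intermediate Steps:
l = -1/7 (l = (1*(-1))/7 = (1/7)*(-1) = -1/7 ≈ -0.14286)
C(g, y) = -g*(-1/7 + y) (C(g, y) = -(g + g)*(y - 1/7)/2 = -2*g*(-1/7 + y)/2 = -g*(-1/7 + y))
q(K) = 0
(-144 + 225)/(C(-8, 11) + q(-4)) = (-144 + 225)/(-8*(1/7 - 1*11) + 0) = 81/(-8*(1/7 - 11) + 0) = 81/(-8*(-76/7) + 0) = 81/(608/7 + 0) = 81/(608/7) = 81*(7/608) = 567/608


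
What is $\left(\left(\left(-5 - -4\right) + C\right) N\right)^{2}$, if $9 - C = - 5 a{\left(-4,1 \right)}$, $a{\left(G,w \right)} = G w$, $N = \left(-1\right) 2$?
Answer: $576$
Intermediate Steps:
$N = -2$
$C = -11$ ($C = 9 - - 5 \left(\left(-4\right) 1\right) = 9 - \left(-5\right) \left(-4\right) = 9 - 20 = -11$)
$\left(\left(\left(-5 - -4\right) + C\right) N\right)^{2} = \left(\left(\left(-5 - -4\right) - 11\right) \left(-2\right)\right)^{2} = \left(\left(\left(-5 + 4\right) - 11\right) \left(-2\right)\right)^{2} = \left(\left(-1 - 11\right) \left(-2\right)\right)^{2} = \left(\left(-12\right) \left(-2\right)\right)^{2} = 24^{2} = 576$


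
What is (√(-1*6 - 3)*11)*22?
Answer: 726*I ≈ 726.0*I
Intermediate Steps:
(√(-1*6 - 3)*11)*22 = (√(-6 - 3)*11)*22 = (√(-9)*11)*22 = ((3*I)*11)*22 = (33*I)*22 = 726*I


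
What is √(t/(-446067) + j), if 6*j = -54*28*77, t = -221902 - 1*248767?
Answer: I*√47663158788293/49563 ≈ 139.29*I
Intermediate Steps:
t = -470669 (t = -221902 - 248767 = -470669)
j = -19404 (j = (-54*28*77)/6 = (-1512*77)/6 = (⅙)*(-116424) = -19404)
√(t/(-446067) + j) = √(-470669/(-446067) - 19404) = √(-470669*(-1/446067) - 19404) = √(470669/446067 - 19404) = √(-8655013399/446067) = I*√47663158788293/49563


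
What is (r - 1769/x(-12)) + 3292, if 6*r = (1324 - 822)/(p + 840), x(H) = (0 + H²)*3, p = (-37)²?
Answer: 3137644519/954288 ≈ 3287.9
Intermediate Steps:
p = 1369
x(H) = 3*H² (x(H) = H²*3 = 3*H²)
r = 251/6627 (r = ((1324 - 822)/(1369 + 840))/6 = (502/2209)/6 = (502*(1/2209))/6 = (⅙)*(502/2209) = 251/6627 ≈ 0.037875)
(r - 1769/x(-12)) + 3292 = (251/6627 - 1769/(3*(-12)²)) + 3292 = (251/6627 - 1769/(3*144)) + 3292 = (251/6627 - 1769/432) + 3292 = -3871577/954288 + 3292 = 3137644519/954288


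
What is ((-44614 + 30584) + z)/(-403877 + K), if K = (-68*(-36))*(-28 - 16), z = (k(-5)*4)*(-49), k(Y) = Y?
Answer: 450/17641 ≈ 0.025509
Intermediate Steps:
z = 980 (z = -5*4*(-49) = -20*(-49) = 980)
K = -107712 (K = 2448*(-44) = -107712)
((-44614 + 30584) + z)/(-403877 + K) = ((-44614 + 30584) + 980)/(-403877 - 107712) = (-14030 + 980)/(-511589) = -13050*(-1/511589) = 450/17641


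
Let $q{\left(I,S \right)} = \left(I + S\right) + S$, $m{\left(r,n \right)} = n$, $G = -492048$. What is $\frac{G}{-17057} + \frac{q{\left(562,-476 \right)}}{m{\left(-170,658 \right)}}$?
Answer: $\frac{158557677}{5611753} \approx 28.255$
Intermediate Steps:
$q{\left(I,S \right)} = I + 2 S$
$\frac{G}{-17057} + \frac{q{\left(562,-476 \right)}}{m{\left(-170,658 \right)}} = - \frac{492048}{-17057} + \frac{562 + 2 \left(-476\right)}{658} = \left(-492048\right) \left(- \frac{1}{17057}\right) + \left(562 - 952\right) \frac{1}{658} = \frac{492048}{17057} - \frac{195}{329} = \frac{158557677}{5611753}$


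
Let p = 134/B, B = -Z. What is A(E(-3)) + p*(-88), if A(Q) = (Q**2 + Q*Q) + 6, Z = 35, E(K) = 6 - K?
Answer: 17672/35 ≈ 504.91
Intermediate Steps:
A(Q) = 6 + 2*Q**2 (A(Q) = (Q**2 + Q**2) + 6 = 2*Q**2 + 6 = 6 + 2*Q**2)
B = -35 (B = -1*35 = -35)
p = -134/35 (p = 134/(-35) = 134*(-1/35) = -134/35 ≈ -3.8286)
A(E(-3)) + p*(-88) = (6 + 2*(6 - 1*(-3))**2) - 134/35*(-88) = (6 + 2*(6 + 3)**2) + 11792/35 = (6 + 2*9**2) + 11792/35 = (6 + 2*81) + 11792/35 = (6 + 162) + 11792/35 = 168 + 11792/35 = 17672/35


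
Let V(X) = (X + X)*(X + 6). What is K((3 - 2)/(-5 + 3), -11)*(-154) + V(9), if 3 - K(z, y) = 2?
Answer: 116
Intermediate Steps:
K(z, y) = 1 (K(z, y) = 3 - 1*2 = 3 - 2 = 1)
V(X) = 2*X*(6 + X) (V(X) = (2*X)*(6 + X) = 2*X*(6 + X))
K((3 - 2)/(-5 + 3), -11)*(-154) + V(9) = 1*(-154) + 2*9*(6 + 9) = -154 + 2*9*15 = -154 + 270 = 116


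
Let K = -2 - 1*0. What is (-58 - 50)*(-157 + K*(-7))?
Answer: 15444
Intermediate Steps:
K = -2 (K = -2 + 0 = -2)
(-58 - 50)*(-157 + K*(-7)) = (-58 - 50)*(-157 - 2*(-7)) = -108*(-157 + 14) = -108*(-143) = 15444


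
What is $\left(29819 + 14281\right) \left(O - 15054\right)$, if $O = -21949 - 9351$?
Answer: $-2044211400$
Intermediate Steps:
$O = -31300$ ($O = -21949 - 9351 = -31300$)
$\left(29819 + 14281\right) \left(O - 15054\right) = \left(29819 + 14281\right) \left(-31300 - 15054\right) = 44100 \left(-46354\right) = -2044211400$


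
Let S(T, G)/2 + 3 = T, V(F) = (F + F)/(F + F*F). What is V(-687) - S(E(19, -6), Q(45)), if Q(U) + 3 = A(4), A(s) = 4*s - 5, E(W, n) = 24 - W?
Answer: -1373/343 ≈ -4.0029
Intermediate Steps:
A(s) = -5 + 4*s
Q(U) = 8 (Q(U) = -3 + (-5 + 4*4) = -3 + (-5 + 16) = -3 + 11 = 8)
V(F) = 2*F/(F + F²) (V(F) = (2*F)/(F + F²) = 2*F/(F + F²))
S(T, G) = -6 + 2*T
V(-687) - S(E(19, -6), Q(45)) = 2/(1 - 687) - (-6 + 2*(24 - 1*19)) = 2/(-686) - (-6 + 2*(24 - 19)) = 2*(-1/686) - (-6 + 2*5) = -1/343 - (-6 + 10) = -1/343 - 1*4 = -1/343 - 4 = -1373/343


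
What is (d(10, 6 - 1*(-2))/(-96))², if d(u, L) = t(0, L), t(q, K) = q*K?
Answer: 0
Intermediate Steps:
t(q, K) = K*q
d(u, L) = 0 (d(u, L) = L*0 = 0)
(d(10, 6 - 1*(-2))/(-96))² = (0/(-96))² = (0*(-1/96))² = 0² = 0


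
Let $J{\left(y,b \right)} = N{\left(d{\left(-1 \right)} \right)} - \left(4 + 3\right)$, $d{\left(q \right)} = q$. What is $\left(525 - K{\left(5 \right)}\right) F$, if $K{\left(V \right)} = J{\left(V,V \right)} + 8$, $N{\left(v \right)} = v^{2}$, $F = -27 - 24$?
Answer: $-26673$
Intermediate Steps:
$F = -51$ ($F = -27 - 24 = -51$)
$J{\left(y,b \right)} = -6$ ($J{\left(y,b \right)} = \left(-1\right)^{2} - \left(4 + 3\right) = 1 - 7 = -6$)
$K{\left(V \right)} = 2$ ($K{\left(V \right)} = -6 + 8 = 2$)
$\left(525 - K{\left(5 \right)}\right) F = \left(525 - 2\right) \left(-51\right) = 523 \left(-51\right) = -26673$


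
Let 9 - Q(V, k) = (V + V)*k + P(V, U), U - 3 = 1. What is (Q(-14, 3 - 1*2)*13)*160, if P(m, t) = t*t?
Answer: 43680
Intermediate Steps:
U = 4 (U = 3 + 1 = 4)
P(m, t) = t²
Q(V, k) = -7 - 2*V*k (Q(V, k) = 9 - ((V + V)*k + 4²) = 9 - ((2*V)*k + 16) = 9 - (2*V*k + 16) = 9 - (16 + 2*V*k) = 9 + (-16 - 2*V*k) = -7 - 2*V*k)
(Q(-14, 3 - 1*2)*13)*160 = ((-7 - 2*(-14)*(3 - 1*2))*13)*160 = ((-7 - 2*(-14)*(3 - 2))*13)*160 = ((-7 - 2*(-14)*1)*13)*160 = ((-7 + 28)*13)*160 = (21*13)*160 = 273*160 = 43680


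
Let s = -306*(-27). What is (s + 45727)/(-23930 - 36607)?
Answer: -53989/60537 ≈ -0.89183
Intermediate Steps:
s = 8262
(s + 45727)/(-23930 - 36607) = (8262 + 45727)/(-23930 - 36607) = 53989/(-60537) = 53989*(-1/60537) = -53989/60537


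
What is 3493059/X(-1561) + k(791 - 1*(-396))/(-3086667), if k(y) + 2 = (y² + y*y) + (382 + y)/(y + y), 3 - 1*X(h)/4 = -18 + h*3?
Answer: 1415021070927083/7659938676096 ≈ 184.73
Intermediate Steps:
X(h) = 84 - 12*h (X(h) = 12 - 4*(-18 + h*3) = 12 - 4*(-18 + 3*h) = 12 + (72 - 12*h) = 84 - 12*h)
k(y) = -2 + 2*y² + (382 + y)/(2*y) (k(y) = -2 + ((y² + y*y) + (382 + y)/(y + y)) = -2 + ((y² + y²) + (382 + y)/((2*y))) = -2 + (2*y² + (382 + y)*(1/(2*y))) = -2 + (2*y² + (382 + y)/(2*y)) = -2 + 2*y² + (382 + y)/(2*y))
3493059/X(-1561) + k(791 - 1*(-396))/(-3086667) = 3493059/(84 - 12*(-1561)) + (-3/2 + 2*(791 - 1*(-396))² + 191/(791 - 1*(-396)))/(-3086667) = 3493059/(84 + 18732) + (-3/2 + 2*(791 + 396)² + 191/(791 + 396))*(-1/3086667) = 3493059/18816 + (-3/2 + 2*1187² + 191/1187)*(-1/3086667) = 3493059*(1/18816) + (-3/2 + 2*1408969 + 191*(1/1187))*(-1/3086667) = 1164353/6272 + (-3/2 + 2817938 + 191/1187)*(-1/3086667) = 1164353/6272 + (6689781633/2374)*(-1/3086667) = 1164353/6272 - 2229927211/2442582486 = 1415021070927083/7659938676096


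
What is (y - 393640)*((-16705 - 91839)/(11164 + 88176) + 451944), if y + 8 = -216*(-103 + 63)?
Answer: -4321330602056832/24835 ≈ -1.7400e+11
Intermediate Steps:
y = 8632 (y = -8 - 216*(-103 + 63) = -8 - 216*(-40) = -8 + 8640 = 8632)
(y - 393640)*((-16705 - 91839)/(11164 + 88176) + 451944) = (8632 - 393640)*((-16705 - 91839)/(11164 + 88176) + 451944) = -385008*(-108544/99340 + 451944) = -385008*(-108544*1/99340 + 451944) = -385008*(-27136/24835 + 451944) = -385008*11224002104/24835 = -4321330602056832/24835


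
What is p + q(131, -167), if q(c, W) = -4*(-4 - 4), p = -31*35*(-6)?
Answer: 6542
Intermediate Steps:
p = 6510 (p = -1085*(-6) = 6510)
q(c, W) = 32 (q(c, W) = -4*(-8) = 32)
p + q(131, -167) = 6510 + 32 = 6542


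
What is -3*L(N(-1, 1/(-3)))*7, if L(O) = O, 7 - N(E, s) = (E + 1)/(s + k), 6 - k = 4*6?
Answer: -147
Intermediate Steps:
k = -18 (k = 6 - 4*6 = 6 - 1*24 = 6 - 24 = -18)
N(E, s) = 7 - (1 + E)/(-18 + s) (N(E, s) = 7 - (E + 1)/(s - 18) = 7 - (1 + E)/(-18 + s))
-3*L(N(-1, 1/(-3)))*7 = -3*(-127 - 1*(-1) + 7*(1/(-3)))/(-18 + 1/(-3))*7 = -3*(-127 + 1 + 7*(1*(-⅓)))/(-18 + 1*(-⅓))*7 = -3*(-127 + 1 + 7*(-⅓))/(-18 - ⅓)*7 = -3*(-127 + 1 - 7/3)/(-55/3)*7 = -(-9)*(-385)/(55*3)*7 = -3*7*7 = -21*7 = -147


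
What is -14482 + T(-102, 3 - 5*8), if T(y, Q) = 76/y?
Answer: -738620/51 ≈ -14483.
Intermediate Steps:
-14482 + T(-102, 3 - 5*8) = -14482 + 76/(-102) = -14482 + 76*(-1/102) = -14482 - 38/51 = -738620/51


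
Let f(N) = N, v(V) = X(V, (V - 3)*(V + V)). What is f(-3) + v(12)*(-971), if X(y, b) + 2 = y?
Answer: -9713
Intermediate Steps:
X(y, b) = -2 + y
v(V) = -2 + V
f(-3) + v(12)*(-971) = -3 + (-2 + 12)*(-971) = -3 + 10*(-971) = -3 - 9710 = -9713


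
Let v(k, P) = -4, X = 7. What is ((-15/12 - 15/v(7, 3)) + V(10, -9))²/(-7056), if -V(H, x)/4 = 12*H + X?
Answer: -113569/3136 ≈ -36.215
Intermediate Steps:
V(H, x) = -28 - 48*H (V(H, x) = -4*(12*H + 7) = -4*(7 + 12*H) = -28 - 48*H)
((-15/12 - 15/v(7, 3)) + V(10, -9))²/(-7056) = ((-15/12 - 15/(-4)) + (-28 - 48*10))²/(-7056) = ((-15*1/12 - 15*(-¼)) + (-28 - 480))²*(-1/7056) = ((-5/4 + 15/4) - 508)²*(-1/7056) = (5/2 - 508)²*(-1/7056) = (-1011/2)²*(-1/7056) = (1022121/4)*(-1/7056) = -113569/3136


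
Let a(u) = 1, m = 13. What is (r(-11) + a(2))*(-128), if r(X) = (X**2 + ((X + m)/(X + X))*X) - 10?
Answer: -14464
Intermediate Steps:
r(X) = -7/2 + X**2 + X/2 (r(X) = (X**2 + ((X + 13)/(X + X))*X) - 10 = (X**2 + ((13 + X)/((2*X)))*X) - 10 = (X**2 + ((13 + X)*(1/(2*X)))*X) - 10 = (X**2 + ((13 + X)/(2*X))*X) - 10 = (X**2 + (13/2 + X/2)) - 10 = (13/2 + X**2 + X/2) - 10 = -7/2 + X**2 + X/2)
(r(-11) + a(2))*(-128) = ((-7/2 + (-11)**2 + (1/2)*(-11)) + 1)*(-128) = ((-7/2 + 121 - 11/2) + 1)*(-128) = (112 + 1)*(-128) = 113*(-128) = -14464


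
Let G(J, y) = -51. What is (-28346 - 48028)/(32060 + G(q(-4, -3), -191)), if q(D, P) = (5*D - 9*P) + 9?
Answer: -76374/32009 ≈ -2.3860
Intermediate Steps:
q(D, P) = 9 - 9*P + 5*D (q(D, P) = (-9*P + 5*D) + 9 = 9 - 9*P + 5*D)
(-28346 - 48028)/(32060 + G(q(-4, -3), -191)) = (-28346 - 48028)/(32060 - 51) = -76374/32009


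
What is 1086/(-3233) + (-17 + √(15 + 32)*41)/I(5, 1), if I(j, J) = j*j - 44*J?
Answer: 34327/61427 - 41*√47/19 ≈ -14.235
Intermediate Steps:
I(j, J) = j² - 44*J
1086/(-3233) + (-17 + √(15 + 32)*41)/I(5, 1) = 1086/(-3233) + (-17 + √(15 + 32)*41)/(5² - 44*1) = 1086*(-1/3233) + (-17 + √47*41)/(25 - 44) = -1086/3233 + (-17 + 41*√47)/(-19) = -1086/3233 + (-17 + 41*√47)*(-1/19) = -1086/3233 + (17/19 - 41*√47/19) = 34327/61427 - 41*√47/19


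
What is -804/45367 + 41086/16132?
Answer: 925489217/365930222 ≈ 2.5291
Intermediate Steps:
-804/45367 + 41086/16132 = -804*1/45367 + 41086*(1/16132) = -804/45367 + 20543/8066 = 925489217/365930222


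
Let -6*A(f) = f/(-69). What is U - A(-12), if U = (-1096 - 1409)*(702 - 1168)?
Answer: 80545772/69 ≈ 1.1673e+6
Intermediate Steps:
U = 1167330 (U = -2505*(-466) = 1167330)
A(f) = f/414 (A(f) = -f/(6*(-69)) = -f*(-1)/(6*69) = -(-1)*f/414 = f/414)
U - A(-12) = 1167330 - (-12)/414 = 1167330 - 1*(-2/69) = 1167330 + 2/69 = 80545772/69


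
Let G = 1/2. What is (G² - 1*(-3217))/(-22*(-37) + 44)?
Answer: 12869/3432 ≈ 3.7497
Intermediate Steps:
G = ½ ≈ 0.50000
(G² - 1*(-3217))/(-22*(-37) + 44) = ((½)² - 1*(-3217))/(-22*(-37) + 44) = (¼ + 3217)/(814 + 44) = (12869/4)/858 = (12869/4)*(1/858) = 12869/3432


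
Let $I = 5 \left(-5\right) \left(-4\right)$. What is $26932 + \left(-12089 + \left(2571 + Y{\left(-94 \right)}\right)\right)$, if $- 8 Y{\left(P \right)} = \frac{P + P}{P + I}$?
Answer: $\frac{209015}{12} \approx 17418.0$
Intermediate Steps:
$I = 100$ ($I = \left(-25\right) \left(-4\right) = 100$)
$Y{\left(P \right)} = - \frac{P}{4 \left(100 + P\right)}$ ($Y{\left(P \right)} = - \frac{\left(P + P\right) \frac{1}{P + 100}}{8} = - \frac{2 P \frac{1}{100 + P}}{8} = - \frac{P}{4 \left(100 + P\right)}$)
$26932 + \left(-12089 + \left(2571 + Y{\left(-94 \right)}\right)\right) = 26932 - \left(9518 - \frac{94}{400 + 4 \left(-94\right)}\right) = 26932 - \left(9518 - \frac{94}{400 - 376}\right) = 26932 - \left(9518 - \frac{47}{12}\right) = 26932 + \left(-12089 + \left(2571 + \frac{47}{12}\right)\right) = 26932 + \left(-12089 + \frac{30899}{12}\right) = 26932 - \frac{114169}{12} = \frac{209015}{12}$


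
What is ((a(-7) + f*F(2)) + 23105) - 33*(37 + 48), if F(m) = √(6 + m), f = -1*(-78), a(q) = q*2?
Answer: 20286 + 156*√2 ≈ 20507.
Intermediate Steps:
a(q) = 2*q
f = 78
((a(-7) + f*F(2)) + 23105) - 33*(37 + 48) = ((2*(-7) + 78*√(6 + 2)) + 23105) - 33*(37 + 48) = ((-14 + 78*√8) + 23105) - 33*85 = ((-14 + 78*(2*√2)) + 23105) - 2805 = ((-14 + 156*√2) + 23105) - 2805 = (23091 + 156*√2) - 2805 = 20286 + 156*√2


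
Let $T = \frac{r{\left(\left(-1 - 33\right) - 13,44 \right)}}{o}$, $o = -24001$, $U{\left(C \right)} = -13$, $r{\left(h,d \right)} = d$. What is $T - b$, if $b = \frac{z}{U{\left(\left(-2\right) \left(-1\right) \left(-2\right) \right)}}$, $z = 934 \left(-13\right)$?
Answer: $- \frac{22416978}{24001} \approx -934.0$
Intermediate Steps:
$z = -12142$
$T = - \frac{44}{24001}$ ($T = \frac{44}{-24001} = 44 \left(- \frac{1}{24001}\right) = - \frac{44}{24001} \approx -0.0018333$)
$b = 934$ ($b = - \frac{12142}{-13} = \left(-12142\right) \left(- \frac{1}{13}\right) = 934$)
$T - b = - \frac{44}{24001} - 934 = - \frac{22416978}{24001}$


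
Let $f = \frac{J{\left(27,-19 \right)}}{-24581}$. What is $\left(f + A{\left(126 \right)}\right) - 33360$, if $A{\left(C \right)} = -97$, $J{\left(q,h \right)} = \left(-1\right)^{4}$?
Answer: $- \frac{822406518}{24581} \approx -33457.0$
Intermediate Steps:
$J{\left(q,h \right)} = 1$
$f = - \frac{1}{24581}$ ($f = 1 \frac{1}{-24581} = 1 \left(- \frac{1}{24581}\right) = - \frac{1}{24581} \approx -4.0682 \cdot 10^{-5}$)
$\left(f + A{\left(126 \right)}\right) - 33360 = \left(- \frac{1}{24581} - 97\right) - 33360 = - \frac{2384358}{24581} - 33360 = - \frac{822406518}{24581}$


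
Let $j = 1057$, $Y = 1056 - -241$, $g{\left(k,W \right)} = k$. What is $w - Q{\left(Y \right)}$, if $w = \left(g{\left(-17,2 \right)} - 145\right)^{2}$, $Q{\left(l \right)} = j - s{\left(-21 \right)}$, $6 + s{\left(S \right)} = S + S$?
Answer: $25139$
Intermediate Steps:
$s{\left(S \right)} = -6 + 2 S$ ($s{\left(S \right)} = -6 + \left(S + S\right) = -6 + 2 S$)
$Y = 1297$ ($Y = 1056 + 241 = 1297$)
$Q{\left(l \right)} = 1105$ ($Q{\left(l \right)} = 1057 - \left(-6 + 2 \left(-21\right)\right) = 1057 - \left(-6 - 42\right) = 1057 - -48 = 1057 + 48 = 1105$)
$w = 26244$ ($w = \left(-17 - 145\right)^{2} = \left(-162\right)^{2} = 26244$)
$w - Q{\left(Y \right)} = 26244 - 1105 = 25139$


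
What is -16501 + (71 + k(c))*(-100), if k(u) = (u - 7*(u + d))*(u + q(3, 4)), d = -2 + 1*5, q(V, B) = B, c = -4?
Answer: -23601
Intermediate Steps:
d = 3 (d = -2 + 5 = 3)
k(u) = (-21 - 6*u)*(4 + u) (k(u) = (u - 7*(u + 3))*(u + 4) = (u - 7*(3 + u))*(4 + u) = (u + (-21 - 7*u))*(4 + u) = (-21 - 6*u)*(4 + u))
-16501 + (71 + k(c))*(-100) = -16501 + (71 + (-84 - 45*(-4) - 6*(-4)²))*(-100) = -16501 + (71 + (-84 + 180 - 6*16))*(-100) = -16501 + (71 + (-84 + 180 - 96))*(-100) = -16501 + (71 + 0)*(-100) = -16501 + 71*(-100) = -16501 - 7100 = -23601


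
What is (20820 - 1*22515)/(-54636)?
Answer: 565/18212 ≈ 0.031024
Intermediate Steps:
(20820 - 1*22515)/(-54636) = (20820 - 22515)*(-1/54636) = -1695*(-1/54636) = 565/18212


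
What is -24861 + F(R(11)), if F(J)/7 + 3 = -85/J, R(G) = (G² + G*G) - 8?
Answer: -5822983/234 ≈ -24885.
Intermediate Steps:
R(G) = -8 + 2*G² (R(G) = (G² + G²) - 8 = 2*G² - 8 = -8 + 2*G²)
F(J) = -21 - 595/J (F(J) = -21 + 7*(-85/J) = -21 - 595/J)
-24861 + F(R(11)) = -24861 + (-21 - 595/(-8 + 2*11²)) = -24861 + (-21 - 595/(-8 + 2*121)) = -24861 + (-21 - 595/(-8 + 242)) = -24861 + (-21 - 595/234) = -24861 - 5509/234 = -5822983/234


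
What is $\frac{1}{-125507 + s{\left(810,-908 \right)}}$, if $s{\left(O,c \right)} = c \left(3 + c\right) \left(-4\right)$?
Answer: $- \frac{1}{3412467} \approx -2.9304 \cdot 10^{-7}$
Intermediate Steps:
$s{\left(O,c \right)} = - 4 c \left(3 + c\right)$
$\frac{1}{-125507 + s{\left(810,-908 \right)}} = \frac{1}{-125507 - - 3632 \left(3 - 908\right)} = \frac{1}{-125507 - \left(-3632\right) \left(-905\right)} = \frac{1}{-125507 - 3286960} = \frac{1}{-3412467} = - \frac{1}{3412467}$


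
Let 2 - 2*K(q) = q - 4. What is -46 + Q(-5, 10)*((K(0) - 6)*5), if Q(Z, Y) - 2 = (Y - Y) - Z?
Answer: -151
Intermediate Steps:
K(q) = 3 - q/2 (K(q) = 1 - (q - 4)/2 = 1 - (-4 + q)/2 = 1 + (2 - q/2) = 3 - q/2)
Q(Z, Y) = 2 - Z (Q(Z, Y) = 2 + ((Y - Y) - Z) = 2 + (0 - Z) = 2 - Z)
-46 + Q(-5, 10)*((K(0) - 6)*5) = -46 + (2 - 1*(-5))*(((3 - ½*0) - 6)*5) = -46 + (2 + 5)*(((3 + 0) - 6)*5) = -46 + 7*((3 - 6)*5) = -46 + 7*(-3*5) = -46 + 7*(-15) = -46 - 105 = -151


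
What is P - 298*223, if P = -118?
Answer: -66572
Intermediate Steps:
P - 298*223 = -118 - 298*223 = -118 - 66454 = -66572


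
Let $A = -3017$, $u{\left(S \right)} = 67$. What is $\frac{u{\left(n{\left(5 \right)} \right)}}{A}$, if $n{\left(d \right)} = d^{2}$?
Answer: $- \frac{67}{3017} \approx -0.022207$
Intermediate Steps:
$\frac{u{\left(n{\left(5 \right)} \right)}}{A} = \frac{67}{-3017} = 67 \left(- \frac{1}{3017}\right) = - \frac{67}{3017}$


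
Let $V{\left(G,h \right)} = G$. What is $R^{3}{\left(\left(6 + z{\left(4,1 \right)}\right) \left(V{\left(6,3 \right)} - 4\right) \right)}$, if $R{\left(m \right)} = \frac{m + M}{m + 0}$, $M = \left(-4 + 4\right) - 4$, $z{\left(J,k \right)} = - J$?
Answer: $0$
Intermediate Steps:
$M = -4$ ($M = 0 - 4 = -4$)
$R{\left(m \right)} = \frac{-4 + m}{m}$ ($R{\left(m \right)} = \frac{m - 4}{m + 0} = \frac{-4 + m}{m}$)
$R^{3}{\left(\left(6 + z{\left(4,1 \right)}\right) \left(V{\left(6,3 \right)} - 4\right) \right)} = \left(\frac{-4 + \left(6 - 4\right) \left(6 - 4\right)}{\left(6 - 4\right) \left(6 - 4\right)}\right)^{3} = \left(\frac{-4 + \left(6 - 4\right) 2}{\left(6 - 4\right) 2}\right)^{3} = \left(\frac{-4 + 2 \cdot 2}{2 \cdot 2}\right)^{3} = \left(\frac{-4 + 4}{4}\right)^{3} = \left(\frac{1}{4} \cdot 0\right)^{3} = 0^{3} = 0$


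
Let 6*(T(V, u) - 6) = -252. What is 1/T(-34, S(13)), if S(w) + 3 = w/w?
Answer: -1/36 ≈ -0.027778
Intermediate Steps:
S(w) = -2 (S(w) = -3 + w/w = -3 + 1 = -2)
T(V, u) = -36 (T(V, u) = 6 + (⅙)*(-252) = 6 - 42 = -36)
1/T(-34, S(13)) = 1/(-36) = -1/36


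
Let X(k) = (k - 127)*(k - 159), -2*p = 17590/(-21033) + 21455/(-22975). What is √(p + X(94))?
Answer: √8908352955534315090/64431090 ≈ 46.324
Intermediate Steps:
p = 171078653/193293270 (p = -(17590/(-21033) + 21455/(-22975))/2 = -(17590*(-1/21033) + 21455*(-1/22975))/2 = -(-17590/21033 - 4291/4595)/2 = -½*(-171078653/96646635) = 171078653/193293270 ≈ 0.88507)
X(k) = (-159 + k)*(-127 + k) (X(k) = (-127 + k)*(-159 + k) = (-159 + k)*(-127 + k))
√(p + X(94)) = √(171078653/193293270 + (20193 + 94² - 286*94)) = √(171078653/193293270 + (20193 + 8836 - 26884)) = √(171078653/193293270 + 2145) = √(414785142803/193293270) = √8908352955534315090/64431090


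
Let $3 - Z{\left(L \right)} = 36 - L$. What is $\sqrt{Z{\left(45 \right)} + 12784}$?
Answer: $2 \sqrt{3199} \approx 113.12$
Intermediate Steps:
$Z{\left(L \right)} = -33 + L$ ($Z{\left(L \right)} = 3 - \left(36 - L\right) = 3 + \left(-36 + L\right) = -33 + L$)
$\sqrt{Z{\left(45 \right)} + 12784} = \sqrt{\left(-33 + 45\right) + 12784} = \sqrt{12 + 12784} = \sqrt{12796} = 2 \sqrt{3199}$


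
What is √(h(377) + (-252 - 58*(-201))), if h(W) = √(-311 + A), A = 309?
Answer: √(11406 + I*√2) ≈ 106.8 + 0.0066*I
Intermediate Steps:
h(W) = I*√2 (h(W) = √(-311 + 309) = √(-2) = I*√2)
√(h(377) + (-252 - 58*(-201))) = √(I*√2 + (-252 - 58*(-201))) = √(I*√2 + (-252 + 11658)) = √(I*√2 + 11406) = √(11406 + I*√2)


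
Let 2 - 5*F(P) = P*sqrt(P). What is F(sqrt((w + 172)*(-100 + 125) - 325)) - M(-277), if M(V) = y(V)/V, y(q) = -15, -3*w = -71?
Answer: 479/1385 - 2*3**(1/4)*sqrt(10)*137**(3/4)/3 ≈ -110.76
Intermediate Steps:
w = 71/3 (w = -1/3*(-71) = 71/3 ≈ 23.667)
M(V) = -15/V
F(P) = 2/5 - P**(3/2)/5 (F(P) = 2/5 - P*sqrt(P)/5 = 2/5 - P**(3/2)/5)
F(sqrt((w + 172)*(-100 + 125) - 325)) - M(-277) = (2/5 - ((71/3 + 172)*(-100 + 125) - 325)**(3/4)/5) - (-15)/(-277) = (2/5 - ((587/3)*25 - 325)**(3/4)/5) - (-15)*(-1)/277 = (2/5 - (14675/3 - 325)**(3/4)/5) - 1*15/277 = (2/5 - 10*3**(1/4)*sqrt(10)*137**(3/4)/3/5) - 15/277 = (2/5 - 10*3**(1/4)*137**(3/4)*(3*sqrt(10))/9/5) - 15/277 = (2/5 - 2*3**(1/4)*137**(3/4)*3*sqrt(10)/9) - 15/277 = (2/5 - 2*3**(1/4)*sqrt(10)*137**(3/4)/3) - 15/277 = 479/1385 - 2*3**(1/4)*sqrt(10)*137**(3/4)/3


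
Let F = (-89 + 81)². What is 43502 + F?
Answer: 43566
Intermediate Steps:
F = 64 (F = (-8)² = 64)
43502 + F = 43502 + 64 = 43566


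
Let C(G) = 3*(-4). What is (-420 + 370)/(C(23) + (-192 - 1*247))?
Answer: 50/451 ≈ 0.11086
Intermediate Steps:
C(G) = -12
(-420 + 370)/(C(23) + (-192 - 1*247)) = (-420 + 370)/(-12 + (-192 - 1*247)) = -50/(-12 + (-192 - 247)) = -50/(-12 - 439) = -50/(-451) = -50*(-1/451) = 50/451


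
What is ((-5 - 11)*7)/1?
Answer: -112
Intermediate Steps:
((-5 - 11)*7)/1 = 1*(-16*7) = 1*(-112) = -112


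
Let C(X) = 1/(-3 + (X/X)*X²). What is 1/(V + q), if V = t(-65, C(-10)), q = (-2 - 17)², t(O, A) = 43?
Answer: 1/404 ≈ 0.0024752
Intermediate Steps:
C(X) = 1/(-3 + X²) (C(X) = 1/(-3 + 1*X²) = 1/(-3 + X²))
q = 361 (q = (-19)² = 361)
V = 43
1/(V + q) = 1/(43 + 361) = 1/404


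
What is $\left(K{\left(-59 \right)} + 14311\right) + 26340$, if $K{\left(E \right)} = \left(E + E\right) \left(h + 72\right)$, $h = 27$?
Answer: $28969$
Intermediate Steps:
$K{\left(E \right)} = 198 E$ ($K{\left(E \right)} = \left(E + E\right) \left(27 + 72\right) = 2 E 99 = 198 E$)
$\left(K{\left(-59 \right)} + 14311\right) + 26340 = \left(198 \left(-59\right) + 14311\right) + 26340 = \left(-11682 + 14311\right) + 26340 = 2629 + 26340 = 28969$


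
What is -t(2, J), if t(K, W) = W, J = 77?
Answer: -77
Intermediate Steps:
-t(2, J) = -1*77 = -77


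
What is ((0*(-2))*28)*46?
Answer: 0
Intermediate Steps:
((0*(-2))*28)*46 = (0*28)*46 = 0*46 = 0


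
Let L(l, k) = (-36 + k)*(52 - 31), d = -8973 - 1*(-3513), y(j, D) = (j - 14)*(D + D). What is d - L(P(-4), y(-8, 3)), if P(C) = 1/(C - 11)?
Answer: -1932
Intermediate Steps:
y(j, D) = 2*D*(-14 + j) (y(j, D) = (-14 + j)*(2*D) = 2*D*(-14 + j))
P(C) = 1/(-11 + C)
d = -5460 (d = -8973 + 3513 = -5460)
L(l, k) = -756 + 21*k (L(l, k) = (-36 + k)*21 = -756 + 21*k)
d - L(P(-4), y(-8, 3)) = -5460 - (-756 + 21*(2*3*(-14 - 8))) = -5460 - (-756 + 21*(2*3*(-22))) = -5460 - (-756 + 21*(-132)) = -5460 - (-756 - 2772) = -5460 - 1*(-3528) = -5460 + 3528 = -1932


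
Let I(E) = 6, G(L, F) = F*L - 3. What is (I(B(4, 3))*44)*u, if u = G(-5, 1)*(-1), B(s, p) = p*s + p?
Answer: 2112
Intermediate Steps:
G(L, F) = -3 + F*L
B(s, p) = p + p*s
u = 8 (u = (-3 + 1*(-5))*(-1) = (-3 - 5)*(-1) = -8*(-1) = 8)
(I(B(4, 3))*44)*u = (6*44)*8 = 264*8 = 2112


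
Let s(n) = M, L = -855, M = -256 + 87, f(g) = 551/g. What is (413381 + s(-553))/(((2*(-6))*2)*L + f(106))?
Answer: 2305288/114509 ≈ 20.132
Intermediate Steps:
M = -169
s(n) = -169
(413381 + s(-553))/(((2*(-6))*2)*L + f(106)) = (413381 - 169)/(((2*(-6))*2)*(-855) + 551/106) = 413212/(-12*2*(-855) + 551*(1/106)) = 413212/(-24*(-855) + 551/106) = 413212/(20520 + 551/106) = 413212/(2175671/106) = 413212*(106/2175671) = 2305288/114509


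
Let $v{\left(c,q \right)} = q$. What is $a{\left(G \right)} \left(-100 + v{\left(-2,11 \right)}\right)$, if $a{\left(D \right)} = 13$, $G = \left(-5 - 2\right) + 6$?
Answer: $-1157$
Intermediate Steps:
$G = -1$ ($G = -7 + 6 = -1$)
$a{\left(G \right)} \left(-100 + v{\left(-2,11 \right)}\right) = 13 \left(-100 + 11\right) = 13 \left(-89\right) = -1157$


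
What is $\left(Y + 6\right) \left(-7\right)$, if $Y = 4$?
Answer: $-70$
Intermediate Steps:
$\left(Y + 6\right) \left(-7\right) = \left(4 + 6\right) \left(-7\right) = 10 \left(-7\right) = -70$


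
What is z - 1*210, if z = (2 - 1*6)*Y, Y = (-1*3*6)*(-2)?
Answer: -354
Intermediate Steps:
Y = 36 (Y = -3*6*(-2) = -18*(-2) = 36)
z = -144 (z = (2 - 1*6)*36 = (2 - 6)*36 = -4*36 = -144)
z - 1*210 = -144 - 1*210 = -144 - 210 = -354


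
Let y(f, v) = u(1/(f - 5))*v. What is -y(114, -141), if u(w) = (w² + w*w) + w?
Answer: 15651/11881 ≈ 1.3173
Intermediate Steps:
u(w) = w + 2*w² (u(w) = (w² + w²) + w = 2*w² + w = w + 2*w²)
y(f, v) = v*(1 + 2/(-5 + f))/(-5 + f) (y(f, v) = ((1 + 2/(f - 5))/(f - 5))*v = ((1 + 2/(-5 + f))/(-5 + f))*v = v*(1 + 2/(-5 + f))/(-5 + f))
-y(114, -141) = -(-141)*(-3 + 114)/(-5 + 114)² = -(-141)*111/109² = -(-141)*111/11881 = -1*(-15651/11881) = 15651/11881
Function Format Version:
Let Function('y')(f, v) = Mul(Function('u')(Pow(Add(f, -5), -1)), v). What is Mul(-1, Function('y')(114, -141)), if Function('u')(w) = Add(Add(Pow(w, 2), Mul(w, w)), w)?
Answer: Rational(15651, 11881) ≈ 1.3173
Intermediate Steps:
Function('u')(w) = Add(w, Mul(2, Pow(w, 2))) (Function('u')(w) = Add(Add(Pow(w, 2), Pow(w, 2)), w) = Add(Mul(2, Pow(w, 2)), w) = Add(w, Mul(2, Pow(w, 2))))
Function('y')(f, v) = Mul(v, Pow(Add(-5, f), -1), Add(1, Mul(2, Pow(Add(-5, f), -1)))) (Function('y')(f, v) = Mul(Mul(Pow(Add(f, -5), -1), Add(1, Mul(2, Pow(Add(f, -5), -1)))), v) = Mul(Mul(Pow(Add(-5, f), -1), Add(1, Mul(2, Pow(Add(-5, f), -1)))), v) = Mul(v, Pow(Add(-5, f), -1), Add(1, Mul(2, Pow(Add(-5, f), -1)))))
Mul(-1, Function('y')(114, -141)) = Mul(-1, Mul(-141, Pow(Add(-5, 114), -2), Add(-3, 114))) = Mul(-1, Mul(-141, Pow(109, -2), 111)) = Mul(-1, Mul(-141, Rational(1, 11881), 111)) = Mul(-1, Rational(-15651, 11881)) = Rational(15651, 11881)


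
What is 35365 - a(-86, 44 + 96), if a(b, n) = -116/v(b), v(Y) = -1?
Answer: 35249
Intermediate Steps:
a(b, n) = 116 (a(b, n) = -116/(-1) = -116*(-1) = 116)
35365 - a(-86, 44 + 96) = 35365 - 1*116 = 35365 - 116 = 35249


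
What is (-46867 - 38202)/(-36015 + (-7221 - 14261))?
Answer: 85069/57497 ≈ 1.4795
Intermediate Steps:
(-46867 - 38202)/(-36015 + (-7221 - 14261)) = -85069/(-36015 - 21482) = -85069/(-57497) = -85069*(-1/57497) = 85069/57497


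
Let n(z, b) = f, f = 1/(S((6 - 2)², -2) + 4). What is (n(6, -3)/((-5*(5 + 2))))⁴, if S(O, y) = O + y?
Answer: 1/157529610000 ≈ 6.3480e-12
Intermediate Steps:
f = 1/18 (f = 1/(((6 - 2)² - 2) + 4) = 1/((4² - 2) + 4) = 1/((16 - 2) + 4) = 1/(14 + 4) = 1/18 ≈ 0.055556)
n(z, b) = 1/18
(n(6, -3)/((-5*(5 + 2))))⁴ = (1/(18*((-5*(5 + 2)))))⁴ = (1/(18*((-5*7))))⁴ = ((1/18)/(-35))⁴ = ((1/18)*(-1/35))⁴ = (-1/630)⁴ = 1/157529610000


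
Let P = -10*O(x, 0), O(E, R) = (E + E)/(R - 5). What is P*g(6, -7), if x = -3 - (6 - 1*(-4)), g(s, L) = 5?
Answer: -260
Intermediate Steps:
x = -13 (x = -3 - (6 + 4) = -3 - 1*10 = -3 - 10 = -13)
O(E, R) = 2*E/(-5 + R) (O(E, R) = (2*E)/(-5 + R) = 2*E/(-5 + R))
P = -52 (P = -20*(-13)/(-5 + 0) = -20*(-13)/(-5) = -20*(-13)*(-1)/5 = -10*26/5 = -52)
P*g(6, -7) = -52*5 = -260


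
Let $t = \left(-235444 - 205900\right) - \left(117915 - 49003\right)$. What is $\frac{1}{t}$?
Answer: $- \frac{1}{510256} \approx -1.9598 \cdot 10^{-6}$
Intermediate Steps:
$t = -510256$ ($t = -441344 - 68912 = -510256$)
$\frac{1}{t} = \frac{1}{-510256} = - \frac{1}{510256}$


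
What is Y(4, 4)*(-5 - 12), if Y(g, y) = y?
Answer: -68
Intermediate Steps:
Y(4, 4)*(-5 - 12) = 4*(-5 - 12) = 4*(-17) = -68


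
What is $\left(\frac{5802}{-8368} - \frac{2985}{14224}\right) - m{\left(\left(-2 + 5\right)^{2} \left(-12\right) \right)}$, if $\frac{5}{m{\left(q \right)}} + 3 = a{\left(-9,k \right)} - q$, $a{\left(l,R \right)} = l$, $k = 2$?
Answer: $- \frac{42639533}{44634912} \approx -0.9553$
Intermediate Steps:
$m{\left(q \right)} = \frac{5}{-12 - q}$ ($m{\left(q \right)} = \frac{5}{-3 - \left(9 + q\right)} = \frac{5}{-12 - q}$)
$\left(\frac{5802}{-8368} - \frac{2985}{14224}\right) - m{\left(\left(-2 + 5\right)^{2} \left(-12\right) \right)} = \left(\frac{5802}{-8368} - \frac{2985}{14224}\right) - - \frac{5}{12 + \left(-2 + 5\right)^{2} \left(-12\right)} = \left(5802 \left(- \frac{1}{8368}\right) - \frac{2985}{14224}\right) - - \frac{5}{12 + 3^{2} \left(-12\right)} = \left(- \frac{2901}{4184} - \frac{2985}{14224}\right) - - \frac{5}{12 + 9 \left(-12\right)} = - \frac{6719133}{7439152} - - \frac{5}{12 - 108} = - \frac{6719133}{7439152} - - \frac{5}{-96} = - \frac{6719133}{7439152} - \left(-5\right) \left(- \frac{1}{96}\right) = - \frac{6719133}{7439152} - \frac{5}{96} = - \frac{42639533}{44634912}$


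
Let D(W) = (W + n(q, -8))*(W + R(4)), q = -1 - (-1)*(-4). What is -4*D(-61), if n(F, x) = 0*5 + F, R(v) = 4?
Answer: -15048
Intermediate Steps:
q = -5 (q = -1 - 1*4 = -1 - 4 = -5)
n(F, x) = F (n(F, x) = 0 + F = F)
D(W) = (-5 + W)*(4 + W) (D(W) = (W - 5)*(W + 4) = (-5 + W)*(4 + W))
-4*D(-61) = -4*(-20 + (-61)² - 1*(-61)) = -4*(-20 + 3721 + 61) = -4*3762 = -15048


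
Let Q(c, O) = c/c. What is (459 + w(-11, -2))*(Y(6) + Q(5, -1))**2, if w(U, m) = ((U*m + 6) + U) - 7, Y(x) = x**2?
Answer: 642061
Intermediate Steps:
Q(c, O) = 1
w(U, m) = -1 + U + U*m (w(U, m) = ((6 + U*m) + U) - 7 = (6 + U + U*m) - 7 = -1 + U + U*m)
(459 + w(-11, -2))*(Y(6) + Q(5, -1))**2 = (459 + (-1 - 11 - 11*(-2)))*(6**2 + 1)**2 = (459 + (-1 - 11 + 22))*(36 + 1)**2 = (459 + 10)*37**2 = 469*1369 = 642061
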